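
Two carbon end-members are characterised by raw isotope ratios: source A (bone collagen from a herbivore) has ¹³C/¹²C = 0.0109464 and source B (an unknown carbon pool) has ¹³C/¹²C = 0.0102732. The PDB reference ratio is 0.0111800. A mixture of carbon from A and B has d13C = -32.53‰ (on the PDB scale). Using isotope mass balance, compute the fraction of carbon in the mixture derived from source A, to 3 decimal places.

δ_A = (0.0109464/0.0111800 − 1)×1000 = (0.979106 − 1)×1000 = -20.894‰
δ_B = (0.0102732/0.0111800 − 1)×1000 = (0.918891 − 1)×1000 = -81.109‰
f_A = (δ_mix − δ_B)/(δ_A − δ_B) = (-32.53 − (-81.109))/(-20.894 − (-81.109))
f_A = 48.579 / 60.215 = 0.8068

0.807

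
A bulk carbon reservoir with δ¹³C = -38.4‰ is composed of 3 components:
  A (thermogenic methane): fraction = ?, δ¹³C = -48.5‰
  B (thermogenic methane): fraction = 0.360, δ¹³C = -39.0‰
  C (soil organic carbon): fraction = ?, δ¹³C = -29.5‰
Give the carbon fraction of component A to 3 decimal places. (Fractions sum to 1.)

Let f_A and f_C be the unknown fractions; fractions sum to 1 so f_A + f_C = 0.640.
Mass balance: Σ fᵢ·δᵢ = δ_bulk ⇒ f_A·(-48.5) + f_C·(-29.5) = -38.4 − (-14.040) = -24.360
Substitute f_C = 0.640 − f_A:
f_A·(-48.5 − -29.5) = -24.360 − 0.640×(-29.5) = -5.480
f_A = -5.480 / -19.0 = 0.2884

0.288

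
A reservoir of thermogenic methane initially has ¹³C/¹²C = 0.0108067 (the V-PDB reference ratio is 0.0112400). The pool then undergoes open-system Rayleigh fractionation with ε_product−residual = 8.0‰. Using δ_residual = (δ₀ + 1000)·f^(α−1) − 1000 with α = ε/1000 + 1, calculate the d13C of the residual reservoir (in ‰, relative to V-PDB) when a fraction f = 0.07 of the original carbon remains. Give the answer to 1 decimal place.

-58.8‰

δ₀ = (0.0108067/0.0112400 − 1)×1000 = (0.961450 − 1)×1000 = -38.550‰
α − 1 = ε/1000 = 0.0080
f^(α−1) = 0.07^(0.0080) = 0.978951
δ_res = (-38.550 + 1000) × 0.978951 − 1000 = 941.212 − 1000 = -58.79‰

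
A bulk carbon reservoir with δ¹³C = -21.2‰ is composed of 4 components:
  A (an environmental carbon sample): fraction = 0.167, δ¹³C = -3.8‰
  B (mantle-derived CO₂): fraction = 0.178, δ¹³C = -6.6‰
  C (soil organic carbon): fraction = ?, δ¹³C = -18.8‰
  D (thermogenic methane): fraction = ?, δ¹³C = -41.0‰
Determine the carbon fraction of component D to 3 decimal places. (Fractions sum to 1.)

0.319

Let f_D and f_C be the unknown fractions; fractions sum to 1 so f_D + f_C = 0.655.
Mass balance: Σ fᵢ·δᵢ = δ_bulk ⇒ f_D·(-41.0) + f_C·(-18.8) = -21.2 − (-1.809) = -19.391
Substitute f_C = 0.655 − f_D:
f_D·(-41.0 − -18.8) = -19.391 − 0.655×(-18.8) = -7.077
f_D = -7.077 / -22.2 = 0.3188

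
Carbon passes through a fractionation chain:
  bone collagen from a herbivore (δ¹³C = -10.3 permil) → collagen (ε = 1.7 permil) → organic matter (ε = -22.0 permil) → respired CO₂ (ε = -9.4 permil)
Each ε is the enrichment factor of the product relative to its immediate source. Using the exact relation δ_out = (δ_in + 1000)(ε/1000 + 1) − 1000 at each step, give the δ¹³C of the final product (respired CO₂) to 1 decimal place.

-39.5 permil

step 1: δ = (-10.30 + 1000)·(1.7/1000 + 1) − 1000 = -8.62 permil
step 2: δ = (-8.62 + 1000)·(-22.0/1000 + 1) − 1000 = -30.43 permil
step 3: δ = (-30.43 + 1000)·(-9.4/1000 + 1) − 1000 = -39.54 permil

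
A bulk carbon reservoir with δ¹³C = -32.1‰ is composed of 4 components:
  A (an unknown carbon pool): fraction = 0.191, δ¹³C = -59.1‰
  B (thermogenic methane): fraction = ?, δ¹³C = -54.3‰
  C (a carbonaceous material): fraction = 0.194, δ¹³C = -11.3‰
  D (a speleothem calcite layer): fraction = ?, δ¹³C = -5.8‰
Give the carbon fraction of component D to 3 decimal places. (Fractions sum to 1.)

Let f_D and f_B be the unknown fractions; fractions sum to 1 so f_D + f_B = 0.615.
Mass balance: Σ fᵢ·δᵢ = δ_bulk ⇒ f_D·(-5.8) + f_B·(-54.3) = -32.1 − (-13.480) = -18.620
Substitute f_B = 0.615 − f_D:
f_D·(-5.8 − -54.3) = -18.620 − 0.615×(-54.3) = 14.775
f_D = 14.775 / 48.5 = 0.3046

0.305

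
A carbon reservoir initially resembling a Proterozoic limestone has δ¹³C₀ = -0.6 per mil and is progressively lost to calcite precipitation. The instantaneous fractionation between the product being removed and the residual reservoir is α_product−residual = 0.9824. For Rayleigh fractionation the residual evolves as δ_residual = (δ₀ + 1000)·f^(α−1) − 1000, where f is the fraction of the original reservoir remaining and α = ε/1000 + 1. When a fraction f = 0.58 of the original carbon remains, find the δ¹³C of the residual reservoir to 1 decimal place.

9.0 per mil

Rayleigh residual: δ_res = (δ₀ + 1000)·f^(α−1) − 1000
α − 1 = -0.01760
f^(α−1) = 0.58^(-0.01760) = 1.009633
δ_res = (-0.6 + 1000) × 1.009633 − 1000 = 1009.028 − 1000 = 9.03 per mil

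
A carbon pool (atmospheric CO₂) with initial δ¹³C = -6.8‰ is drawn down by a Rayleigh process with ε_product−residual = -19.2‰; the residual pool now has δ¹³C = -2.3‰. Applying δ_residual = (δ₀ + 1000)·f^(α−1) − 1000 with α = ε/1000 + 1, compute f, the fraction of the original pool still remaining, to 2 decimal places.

α − 1 = ε/1000 = -0.0192
(δ_res + 1000)/(δ₀ + 1000) = (-2.3 + 1000)/(-6.8 + 1000) = 997.7/993.2 = 1.004531
f = 1.004531^(1/-0.0192) = exp(ln(1.004531)/-0.0192) = exp(0.00452/-0.0192)
f = exp(-0.2354) = 0.7902

0.79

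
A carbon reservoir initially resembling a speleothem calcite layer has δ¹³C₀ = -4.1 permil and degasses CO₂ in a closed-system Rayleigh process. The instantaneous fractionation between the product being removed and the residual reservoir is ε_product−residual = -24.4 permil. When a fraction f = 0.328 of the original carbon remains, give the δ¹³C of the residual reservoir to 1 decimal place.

Rayleigh residual: δ_res = (δ₀ + 1000)·f^(α−1) − 1000
α = ε/1000 + 1 = 0.97560, so α − 1 = -0.02440
f^(α−1) = 0.328^(-0.02440) = 1.027573
δ_res = (-4.1 + 1000) × 1.027573 − 1000 = 1023.360 − 1000 = 23.36 permil

23.4 permil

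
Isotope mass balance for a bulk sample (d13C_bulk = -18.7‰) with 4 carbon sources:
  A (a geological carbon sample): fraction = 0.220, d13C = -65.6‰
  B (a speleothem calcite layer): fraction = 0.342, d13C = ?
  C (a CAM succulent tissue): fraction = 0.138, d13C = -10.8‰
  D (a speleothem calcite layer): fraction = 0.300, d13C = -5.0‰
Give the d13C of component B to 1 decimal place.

-3.7‰

Isotope mass balance: δ_bulk = Σ fᵢ·δᵢ.
-18.7 = 0.220×(-65.6) + 0.342×δ_B + 0.138×(-10.8) + 0.300×(-5.0)
0.342·δ_B = -18.7 − (-17.422) = -1.278
δ_B = -1.278 / 0.342 = -3.74‰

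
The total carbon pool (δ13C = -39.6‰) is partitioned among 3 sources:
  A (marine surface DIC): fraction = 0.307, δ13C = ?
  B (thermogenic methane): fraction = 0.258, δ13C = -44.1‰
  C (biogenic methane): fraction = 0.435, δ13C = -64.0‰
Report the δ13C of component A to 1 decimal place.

Isotope mass balance: δ_bulk = Σ fᵢ·δᵢ.
-39.6 = 0.307×δ_A + 0.258×(-44.1) + 0.435×(-64.0)
0.307·δ_A = -39.6 − (-39.218) = -0.382
δ_A = -0.382 / 0.307 = -1.24‰

-1.2‰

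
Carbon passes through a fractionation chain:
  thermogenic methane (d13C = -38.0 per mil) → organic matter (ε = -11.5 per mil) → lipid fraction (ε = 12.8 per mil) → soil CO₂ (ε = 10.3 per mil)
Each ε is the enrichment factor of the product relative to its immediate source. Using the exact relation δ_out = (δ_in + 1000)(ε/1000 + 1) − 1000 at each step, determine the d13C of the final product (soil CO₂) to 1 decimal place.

-27.0 per mil

step 1: δ = (-38.00 + 1000)·(-11.5/1000 + 1) − 1000 = -49.06 per mil
step 2: δ = (-49.06 + 1000)·(12.8/1000 + 1) − 1000 = -36.89 per mil
step 3: δ = (-36.89 + 1000)·(10.3/1000 + 1) − 1000 = -26.97 per mil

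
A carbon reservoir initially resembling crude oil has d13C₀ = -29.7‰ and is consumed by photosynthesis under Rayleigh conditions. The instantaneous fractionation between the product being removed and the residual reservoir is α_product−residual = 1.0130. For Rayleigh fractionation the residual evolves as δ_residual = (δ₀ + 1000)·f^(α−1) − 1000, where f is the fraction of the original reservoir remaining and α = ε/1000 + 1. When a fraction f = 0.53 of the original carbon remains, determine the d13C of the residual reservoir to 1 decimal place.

Rayleigh residual: δ_res = (δ₀ + 1000)·f^(α−1) − 1000
α − 1 = 0.01300
f^(α−1) = 0.53^(0.01300) = 0.991781
δ_res = (-29.7 + 1000) × 0.991781 − 1000 = 962.325 − 1000 = -37.68‰

-37.7‰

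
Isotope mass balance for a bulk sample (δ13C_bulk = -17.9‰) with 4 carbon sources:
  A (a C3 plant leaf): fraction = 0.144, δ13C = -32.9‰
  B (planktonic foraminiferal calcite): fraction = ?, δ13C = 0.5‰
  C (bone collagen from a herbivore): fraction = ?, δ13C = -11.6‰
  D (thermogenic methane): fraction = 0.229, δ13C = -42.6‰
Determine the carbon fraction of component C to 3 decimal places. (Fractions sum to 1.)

0.307

Let f_C and f_B be the unknown fractions; fractions sum to 1 so f_C + f_B = 0.627.
Mass balance: Σ fᵢ·δᵢ = δ_bulk ⇒ f_C·(-11.6) + f_B·(0.5) = -17.9 − (-14.493) = -3.407
Substitute f_B = 0.627 − f_C:
f_C·(-11.6 − 0.5) = -3.407 − 0.627×(0.5) = -3.720
f_C = -3.720 / -12.1 = 0.3075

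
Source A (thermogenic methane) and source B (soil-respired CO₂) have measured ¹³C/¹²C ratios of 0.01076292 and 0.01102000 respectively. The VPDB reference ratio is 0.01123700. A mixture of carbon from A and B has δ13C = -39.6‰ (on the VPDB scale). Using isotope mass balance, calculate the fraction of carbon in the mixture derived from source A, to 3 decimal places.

δ_A = (0.01076292/0.01123700 − 1)×1000 = (0.957811 − 1)×1000 = -42.189‰
δ_B = (0.01102000/0.01123700 − 1)×1000 = (0.980689 − 1)×1000 = -19.311‰
f_A = (δ_mix − δ_B)/(δ_A − δ_B) = (-39.6 − (-19.311))/(-42.189 − (-19.311))
f_A = -20.289 / -22.878 = 0.8868

0.887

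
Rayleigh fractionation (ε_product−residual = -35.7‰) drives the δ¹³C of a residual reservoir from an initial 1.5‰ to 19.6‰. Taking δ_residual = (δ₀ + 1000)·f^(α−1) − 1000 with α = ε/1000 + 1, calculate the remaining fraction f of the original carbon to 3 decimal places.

α − 1 = ε/1000 = -0.0357
(δ_res + 1000)/(δ₀ + 1000) = (19.6 + 1000)/(1.5 + 1000) = 1019.6/1001.5 = 1.018073
f = 1.018073^(1/-0.0357) = exp(ln(1.018073)/-0.0357) = exp(0.01791/-0.0357)
f = exp(-0.5017) = 0.6055

0.605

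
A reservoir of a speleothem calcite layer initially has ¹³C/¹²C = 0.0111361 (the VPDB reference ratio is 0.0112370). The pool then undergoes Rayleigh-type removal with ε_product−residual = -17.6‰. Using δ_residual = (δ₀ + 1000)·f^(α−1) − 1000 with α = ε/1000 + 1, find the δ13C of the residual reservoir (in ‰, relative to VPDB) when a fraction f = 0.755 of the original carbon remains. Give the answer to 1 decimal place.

-4.1‰

δ₀ = (0.0111361/0.0112370 − 1)×1000 = (0.991021 − 1)×1000 = -8.979‰
α − 1 = ε/1000 = -0.0176
f^(α−1) = 0.755^(-0.0176) = 1.004959
δ_res = (-8.979 + 1000) × 1.004959 − 1000 = 995.935 − 1000 = -4.07‰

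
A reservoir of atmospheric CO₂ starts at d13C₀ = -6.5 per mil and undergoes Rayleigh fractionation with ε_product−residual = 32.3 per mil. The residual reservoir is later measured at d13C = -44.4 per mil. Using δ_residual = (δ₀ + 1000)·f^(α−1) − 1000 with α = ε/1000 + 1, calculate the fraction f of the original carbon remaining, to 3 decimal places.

α − 1 = ε/1000 = 0.0323
(δ_res + 1000)/(δ₀ + 1000) = (-44.4 + 1000)/(-6.5 + 1000) = 955.6/993.5 = 0.961852
f = 0.961852^(1/0.0323) = exp(ln(0.961852)/0.0323) = exp(-0.03889/0.0323)
f = exp(-1.2042) = 0.2999

0.300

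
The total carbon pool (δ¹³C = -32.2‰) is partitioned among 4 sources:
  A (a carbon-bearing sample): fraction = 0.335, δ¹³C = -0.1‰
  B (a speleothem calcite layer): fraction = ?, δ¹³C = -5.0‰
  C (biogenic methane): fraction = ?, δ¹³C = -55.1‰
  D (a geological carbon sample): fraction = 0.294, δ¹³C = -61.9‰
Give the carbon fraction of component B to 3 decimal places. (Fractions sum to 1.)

0.129

Let f_B and f_C be the unknown fractions; fractions sum to 1 so f_B + f_C = 0.371.
Mass balance: Σ fᵢ·δᵢ = δ_bulk ⇒ f_B·(-5.0) + f_C·(-55.1) = -32.2 − (-18.232) = -13.968
Substitute f_C = 0.371 − f_B:
f_B·(-5.0 − -55.1) = -13.968 − 0.371×(-55.1) = 6.474
f_B = 6.474 / 50.1 = 0.1292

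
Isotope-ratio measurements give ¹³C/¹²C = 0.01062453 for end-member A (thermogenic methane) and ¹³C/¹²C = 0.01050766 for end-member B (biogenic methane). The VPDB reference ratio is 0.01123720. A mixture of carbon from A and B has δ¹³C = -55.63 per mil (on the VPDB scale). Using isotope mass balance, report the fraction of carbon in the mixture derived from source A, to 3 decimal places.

δ_A = (0.01062453/0.01123720 − 1)×1000 = (0.945478 − 1)×1000 = -54.522 per mil
δ_B = (0.01050766/0.01123720 − 1)×1000 = (0.935078 − 1)×1000 = -64.922 per mil
f_A = (δ_mix − δ_B)/(δ_A − δ_B) = (-55.63 − (-64.922))/(-54.522 − (-64.922))
f_A = 9.292 / 10.400 = 0.8934

0.893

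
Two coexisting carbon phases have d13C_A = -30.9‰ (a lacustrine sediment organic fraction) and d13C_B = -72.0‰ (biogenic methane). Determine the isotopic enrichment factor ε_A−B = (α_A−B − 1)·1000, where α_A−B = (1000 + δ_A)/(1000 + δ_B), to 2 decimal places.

α_A−B = (1000 + -30.9) / (1000 + -72.0) = 969.1 / 928.0 = 1.044289
ε_A−B = (1.044289 − 1) × 1000 = 44.289‰
(The approximation ε ≈ δ_A − δ_B would give 41.1‰.)

44.29‰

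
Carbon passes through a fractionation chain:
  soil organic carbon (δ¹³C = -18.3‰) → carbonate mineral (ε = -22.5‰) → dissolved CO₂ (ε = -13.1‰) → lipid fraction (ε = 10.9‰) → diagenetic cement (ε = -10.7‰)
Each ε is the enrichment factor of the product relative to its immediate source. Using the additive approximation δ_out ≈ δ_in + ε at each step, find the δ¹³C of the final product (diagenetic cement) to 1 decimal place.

step 1: δ ≈ -18.3 + (-22.5) = -40.8‰
step 2: δ ≈ -40.8 + (-13.1) = -53.9‰
step 3: δ ≈ -53.9 + (10.9) = -43.0‰
step 4: δ ≈ -43.0 + (-10.7) = -53.7‰

-53.7‰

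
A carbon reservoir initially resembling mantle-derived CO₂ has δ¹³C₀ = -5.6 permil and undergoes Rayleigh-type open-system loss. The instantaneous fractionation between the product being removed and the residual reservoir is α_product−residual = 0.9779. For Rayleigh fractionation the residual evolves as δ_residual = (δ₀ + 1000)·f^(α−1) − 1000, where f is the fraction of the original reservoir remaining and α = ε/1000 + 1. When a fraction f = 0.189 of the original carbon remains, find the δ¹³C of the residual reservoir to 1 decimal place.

31.7 permil

Rayleigh residual: δ_res = (δ₀ + 1000)·f^(α−1) − 1000
α − 1 = -0.02210
f^(α−1) = 0.189^(-0.02210) = 1.037505
δ_res = (-5.6 + 1000) × 1.037505 − 1000 = 1031.695 − 1000 = 31.69 permil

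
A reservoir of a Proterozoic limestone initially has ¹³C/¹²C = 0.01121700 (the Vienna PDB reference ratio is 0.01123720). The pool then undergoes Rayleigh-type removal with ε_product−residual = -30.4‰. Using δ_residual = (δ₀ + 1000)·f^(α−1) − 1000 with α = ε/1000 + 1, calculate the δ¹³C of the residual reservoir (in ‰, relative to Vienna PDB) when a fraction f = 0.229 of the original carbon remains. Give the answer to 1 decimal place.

δ₀ = (0.01121700/0.01123720 − 1)×1000 = (0.998202 − 1)×1000 = -1.798‰
α − 1 = ε/1000 = -0.0304
f^(α−1) = 0.229^(-0.0304) = 1.045830
δ_res = (-1.798 + 1000) × 1.045830 − 1000 = 1043.950 − 1000 = 43.95‰

43.9‰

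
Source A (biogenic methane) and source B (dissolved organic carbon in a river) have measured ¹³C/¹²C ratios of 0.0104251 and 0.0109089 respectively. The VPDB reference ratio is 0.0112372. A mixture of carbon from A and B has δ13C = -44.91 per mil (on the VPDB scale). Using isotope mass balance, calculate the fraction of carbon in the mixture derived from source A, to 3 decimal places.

δ_A = (0.0104251/0.0112372 − 1)×1000 = (0.927731 − 1)×1000 = -72.269 per mil
δ_B = (0.0109089/0.0112372 − 1)×1000 = (0.970785 − 1)×1000 = -29.215 per mil
f_A = (δ_mix − δ_B)/(δ_A − δ_B) = (-44.91 − (-29.215))/(-72.269 − (-29.215))
f_A = -15.695 / -43.053 = 0.3645

0.365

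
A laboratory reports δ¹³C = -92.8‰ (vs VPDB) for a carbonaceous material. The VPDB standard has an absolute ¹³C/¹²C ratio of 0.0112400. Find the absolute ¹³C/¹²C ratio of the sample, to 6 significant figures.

R_sample = R_standard × (δ¹³C/1000 + 1)
R_sample = 0.0112400 × (-92.8/1000 + 1) = 0.0112400 × 0.907200
R_sample = 0.0101969

0.0101969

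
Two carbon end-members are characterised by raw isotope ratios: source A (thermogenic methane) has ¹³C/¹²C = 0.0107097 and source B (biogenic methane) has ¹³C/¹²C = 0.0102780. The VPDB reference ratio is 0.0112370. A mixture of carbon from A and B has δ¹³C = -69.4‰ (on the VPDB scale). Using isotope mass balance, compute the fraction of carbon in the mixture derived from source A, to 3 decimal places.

0.415

δ_A = (0.0107097/0.0112370 − 1)×1000 = (0.953075 − 1)×1000 = -46.925‰
δ_B = (0.0102780/0.0112370 − 1)×1000 = (0.914657 − 1)×1000 = -85.343‰
f_A = (δ_mix − δ_B)/(δ_A − δ_B) = (-69.4 − (-85.343))/(-46.925 − (-85.343))
f_A = 15.943 / 38.418 = 0.4150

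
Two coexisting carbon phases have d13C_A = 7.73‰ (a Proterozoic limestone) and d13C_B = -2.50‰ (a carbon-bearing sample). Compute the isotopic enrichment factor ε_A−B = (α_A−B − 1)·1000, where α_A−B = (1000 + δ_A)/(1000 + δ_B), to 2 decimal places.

10.26‰

α_A−B = (1000 + 7.73) / (1000 + -2.50) = 1007.73 / 997.50 = 1.010256
ε_A−B = (1.010256 − 1) × 1000 = 10.256‰
(The approximation ε ≈ δ_A − δ_B would give 10.23‰.)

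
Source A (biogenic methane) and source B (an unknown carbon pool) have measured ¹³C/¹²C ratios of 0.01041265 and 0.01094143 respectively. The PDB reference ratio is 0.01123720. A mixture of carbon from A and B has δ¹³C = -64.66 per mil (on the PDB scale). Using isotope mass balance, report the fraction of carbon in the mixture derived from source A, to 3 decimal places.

0.815

δ_A = (0.01041265/0.01123720 − 1)×1000 = (0.926623 − 1)×1000 = -73.377 per mil
δ_B = (0.01094143/0.01123720 − 1)×1000 = (0.973679 − 1)×1000 = -26.321 per mil
f_A = (δ_mix − δ_B)/(δ_A − δ_B) = (-64.66 − (-26.321))/(-73.377 − (-26.321))
f_A = -38.339 / -47.056 = 0.8148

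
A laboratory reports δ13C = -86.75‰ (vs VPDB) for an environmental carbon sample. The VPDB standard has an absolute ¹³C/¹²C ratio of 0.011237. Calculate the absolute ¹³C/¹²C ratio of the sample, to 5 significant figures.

R_sample = R_standard × (δ13C/1000 + 1)
R_sample = 0.011237 × (-86.75/1000 + 1) = 0.011237 × 0.913250
R_sample = 0.0102622

0.010262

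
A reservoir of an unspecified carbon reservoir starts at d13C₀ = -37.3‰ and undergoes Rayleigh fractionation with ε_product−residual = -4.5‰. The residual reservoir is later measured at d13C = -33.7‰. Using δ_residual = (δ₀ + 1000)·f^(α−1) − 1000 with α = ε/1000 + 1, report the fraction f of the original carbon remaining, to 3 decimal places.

0.436

α − 1 = ε/1000 = -0.0045
(δ_res + 1000)/(δ₀ + 1000) = (-33.7 + 1000)/(-37.3 + 1000) = 966.3/962.7 = 1.003739
f = 1.003739^(1/-0.0045) = exp(ln(1.003739)/-0.0045) = exp(0.00373/-0.0045)
f = exp(-0.8294) = 0.4363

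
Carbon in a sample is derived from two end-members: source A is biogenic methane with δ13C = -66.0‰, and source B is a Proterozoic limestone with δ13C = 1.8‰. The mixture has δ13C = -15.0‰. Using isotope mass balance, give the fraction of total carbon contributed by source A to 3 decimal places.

δ_mix = f_A·δ_A + (1 − f_A)·δ_B  ⇒  f_A = (δ_mix − δ_B)/(δ_A − δ_B)
f_A = (-15.0 − (1.8)) / (-66.0 − (1.8))
f_A = -16.8 / -67.8 = 0.2478

0.248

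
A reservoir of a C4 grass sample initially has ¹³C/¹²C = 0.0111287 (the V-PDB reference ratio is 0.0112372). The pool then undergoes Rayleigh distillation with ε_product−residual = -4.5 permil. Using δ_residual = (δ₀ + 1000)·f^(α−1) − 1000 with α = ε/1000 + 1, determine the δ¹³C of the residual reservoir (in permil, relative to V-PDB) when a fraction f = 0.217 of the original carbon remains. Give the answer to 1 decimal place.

-2.8 permil

δ₀ = (0.0111287/0.0112372 − 1)×1000 = (0.990345 − 1)×1000 = -9.655 permil
α − 1 = ε/1000 = -0.0045
f^(α−1) = 0.217^(-0.0045) = 1.006899
δ_res = (-9.655 + 1000) × 1.006899 − 1000 = 997.177 − 1000 = -2.82 permil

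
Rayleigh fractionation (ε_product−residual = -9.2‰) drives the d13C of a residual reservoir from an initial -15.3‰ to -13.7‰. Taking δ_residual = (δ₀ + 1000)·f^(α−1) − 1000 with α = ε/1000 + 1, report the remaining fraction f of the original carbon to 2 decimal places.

α − 1 = ε/1000 = -0.0092
(δ_res + 1000)/(δ₀ + 1000) = (-13.7 + 1000)/(-15.3 + 1000) = 986.3/984.7 = 1.001625
f = 1.001625^(1/-0.0092) = exp(ln(1.001625)/-0.0092) = exp(0.00162/-0.0092)
f = exp(-0.1765) = 0.8382

0.84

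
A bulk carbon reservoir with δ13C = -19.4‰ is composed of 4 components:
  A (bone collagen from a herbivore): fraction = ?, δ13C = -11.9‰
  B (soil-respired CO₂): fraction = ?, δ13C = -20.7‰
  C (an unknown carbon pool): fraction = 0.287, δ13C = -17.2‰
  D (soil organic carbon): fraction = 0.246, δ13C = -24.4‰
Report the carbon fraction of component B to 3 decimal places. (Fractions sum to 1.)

Let f_B and f_A be the unknown fractions; fractions sum to 1 so f_B + f_A = 0.467.
Mass balance: Σ fᵢ·δᵢ = δ_bulk ⇒ f_B·(-20.7) + f_A·(-11.9) = -19.4 − (-10.939) = -8.461
Substitute f_A = 0.467 − f_B:
f_B·(-20.7 − -11.9) = -8.461 − 0.467×(-11.9) = -2.904
f_B = -2.904 / -8.8 = 0.3300

0.330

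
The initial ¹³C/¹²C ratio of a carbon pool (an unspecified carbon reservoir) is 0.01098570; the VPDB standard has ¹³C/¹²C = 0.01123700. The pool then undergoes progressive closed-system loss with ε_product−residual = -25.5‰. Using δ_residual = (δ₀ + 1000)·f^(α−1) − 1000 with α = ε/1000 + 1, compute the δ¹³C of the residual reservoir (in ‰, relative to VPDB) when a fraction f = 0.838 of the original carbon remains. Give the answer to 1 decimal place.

-17.9‰

δ₀ = (0.01098570/0.01123700 − 1)×1000 = (0.977636 − 1)×1000 = -22.364‰
α − 1 = ε/1000 = -0.0255
f^(α−1) = 0.838^(-0.0255) = 1.004517
δ_res = (-22.364 + 1000) × 1.004517 − 1000 = 982.052 − 1000 = -17.95‰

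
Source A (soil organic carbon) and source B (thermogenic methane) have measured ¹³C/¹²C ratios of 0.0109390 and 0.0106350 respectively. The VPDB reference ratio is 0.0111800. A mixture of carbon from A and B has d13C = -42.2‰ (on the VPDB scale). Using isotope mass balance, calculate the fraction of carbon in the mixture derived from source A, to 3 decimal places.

0.241

δ_A = (0.0109390/0.0111800 − 1)×1000 = (0.978444 − 1)×1000 = -21.556‰
δ_B = (0.0106350/0.0111800 − 1)×1000 = (0.951252 − 1)×1000 = -48.748‰
f_A = (δ_mix − δ_B)/(δ_A − δ_B) = (-42.2 − (-48.748))/(-21.556 − (-48.748))
f_A = 6.548 / 27.191 = 0.2408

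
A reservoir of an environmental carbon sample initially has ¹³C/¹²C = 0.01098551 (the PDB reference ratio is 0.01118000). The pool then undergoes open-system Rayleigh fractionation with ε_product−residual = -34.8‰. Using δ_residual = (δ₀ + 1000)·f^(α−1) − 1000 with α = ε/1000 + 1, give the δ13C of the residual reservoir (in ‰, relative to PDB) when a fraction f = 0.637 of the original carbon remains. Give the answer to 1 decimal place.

δ₀ = (0.01098551/0.01118000 − 1)×1000 = (0.982604 − 1)×1000 = -17.396‰
α − 1 = ε/1000 = -0.0348
f^(α−1) = 0.637^(-0.0348) = 1.015818
δ_res = (-17.396 + 1000) × 1.015818 − 1000 = 998.147 − 1000 = -1.85‰

-1.9‰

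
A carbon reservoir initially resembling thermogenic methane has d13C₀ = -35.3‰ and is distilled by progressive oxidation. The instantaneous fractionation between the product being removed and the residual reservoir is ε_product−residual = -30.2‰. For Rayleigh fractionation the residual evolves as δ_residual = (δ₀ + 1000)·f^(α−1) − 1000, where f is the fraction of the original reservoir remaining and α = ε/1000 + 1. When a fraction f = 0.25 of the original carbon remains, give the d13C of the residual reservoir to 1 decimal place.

Rayleigh residual: δ_res = (δ₀ + 1000)·f^(α−1) − 1000
α = ε/1000 + 1 = 0.96980, so α − 1 = -0.03020
f^(α−1) = 0.25^(-0.03020) = 1.042755
δ_res = (-35.3 + 1000) × 1.042755 − 1000 = 1005.946 − 1000 = 5.95‰

5.9‰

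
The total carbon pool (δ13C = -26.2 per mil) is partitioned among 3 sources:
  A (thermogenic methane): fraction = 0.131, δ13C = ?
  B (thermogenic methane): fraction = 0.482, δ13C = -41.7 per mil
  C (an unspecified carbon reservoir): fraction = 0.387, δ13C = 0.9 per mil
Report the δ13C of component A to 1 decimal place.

-49.2 per mil

Isotope mass balance: δ_bulk = Σ fᵢ·δᵢ.
-26.2 = 0.131×δ_A + 0.482×(-41.7) + 0.387×(0.9)
0.131·δ_A = -26.2 − (-19.751) = -6.449
δ_A = -6.449 / 0.131 = -49.23 per mil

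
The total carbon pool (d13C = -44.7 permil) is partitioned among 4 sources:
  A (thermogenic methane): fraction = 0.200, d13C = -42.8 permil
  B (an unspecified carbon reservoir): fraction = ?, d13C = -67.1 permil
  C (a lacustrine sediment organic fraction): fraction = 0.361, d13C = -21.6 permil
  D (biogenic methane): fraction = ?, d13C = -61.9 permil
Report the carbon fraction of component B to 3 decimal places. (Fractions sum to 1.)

0.225

Let f_B and f_D be the unknown fractions; fractions sum to 1 so f_B + f_D = 0.439.
Mass balance: Σ fᵢ·δᵢ = δ_bulk ⇒ f_B·(-67.1) + f_D·(-61.9) = -44.7 − (-16.358) = -28.342
Substitute f_D = 0.439 − f_B:
f_B·(-67.1 − -61.9) = -28.342 − 0.439×(-61.9) = -1.168
f_B = -1.168 / -5.2 = 0.2247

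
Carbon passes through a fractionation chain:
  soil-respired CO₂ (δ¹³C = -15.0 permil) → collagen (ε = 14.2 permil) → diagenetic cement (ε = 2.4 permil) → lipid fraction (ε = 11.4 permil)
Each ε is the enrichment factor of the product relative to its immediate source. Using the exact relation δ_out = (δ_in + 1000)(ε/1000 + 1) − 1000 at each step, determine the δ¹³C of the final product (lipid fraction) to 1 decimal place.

step 1: δ = (-15.00 + 1000)·(14.2/1000 + 1) − 1000 = -1.01 permil
step 2: δ = (-1.01 + 1000)·(2.4/1000 + 1) − 1000 = 1.38 permil
step 3: δ = (1.38 + 1000)·(11.4/1000 + 1) − 1000 = 12.80 permil

12.8 permil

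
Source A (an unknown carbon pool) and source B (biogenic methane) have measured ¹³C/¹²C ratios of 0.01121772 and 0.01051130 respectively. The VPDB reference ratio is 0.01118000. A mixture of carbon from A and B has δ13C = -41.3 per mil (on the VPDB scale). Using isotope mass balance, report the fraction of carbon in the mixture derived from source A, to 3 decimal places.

0.293

δ_A = (0.01121772/0.01118000 − 1)×1000 = (1.003374 − 1)×1000 = 3.374 per mil
δ_B = (0.01051130/0.01118000 − 1)×1000 = (0.940188 − 1)×1000 = -59.812 per mil
f_A = (δ_mix − δ_B)/(δ_A − δ_B) = (-41.3 − (-59.812))/(3.374 − (-59.812))
f_A = 18.512 / 63.186 = 0.2930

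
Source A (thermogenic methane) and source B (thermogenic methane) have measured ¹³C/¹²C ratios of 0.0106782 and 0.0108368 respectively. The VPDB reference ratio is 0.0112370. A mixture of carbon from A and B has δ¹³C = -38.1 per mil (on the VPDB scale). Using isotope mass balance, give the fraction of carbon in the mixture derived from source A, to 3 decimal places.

δ_A = (0.0106782/0.0112370 − 1)×1000 = (0.950271 − 1)×1000 = -49.729 per mil
δ_B = (0.0108368/0.0112370 − 1)×1000 = (0.964386 − 1)×1000 = -35.614 per mil
f_A = (δ_mix − δ_B)/(δ_A − δ_B) = (-38.1 − (-35.614))/(-49.729 − (-35.614))
f_A = -2.486 / -14.114 = 0.1761

0.176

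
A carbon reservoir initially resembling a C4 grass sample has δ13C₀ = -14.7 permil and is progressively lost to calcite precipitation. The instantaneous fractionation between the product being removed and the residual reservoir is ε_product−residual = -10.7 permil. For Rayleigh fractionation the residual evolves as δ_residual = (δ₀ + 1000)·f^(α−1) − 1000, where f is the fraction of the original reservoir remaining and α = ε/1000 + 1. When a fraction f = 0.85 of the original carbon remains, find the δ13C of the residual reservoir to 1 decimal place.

Rayleigh residual: δ_res = (δ₀ + 1000)·f^(α−1) − 1000
α = ε/1000 + 1 = 0.98930, so α − 1 = -0.01070
f^(α−1) = 0.85^(-0.01070) = 1.001740
δ_res = (-14.7 + 1000) × 1.001740 − 1000 = 987.015 − 1000 = -12.99 permil

-13.0 permil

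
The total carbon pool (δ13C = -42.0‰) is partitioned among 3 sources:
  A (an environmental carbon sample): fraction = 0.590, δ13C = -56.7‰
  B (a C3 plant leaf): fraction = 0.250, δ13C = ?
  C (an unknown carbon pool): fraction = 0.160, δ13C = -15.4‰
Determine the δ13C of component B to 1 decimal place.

Isotope mass balance: δ_bulk = Σ fᵢ·δᵢ.
-42.0 = 0.590×(-56.7) + 0.250×δ_B + 0.160×(-15.4)
0.250·δ_B = -42.0 − (-35.917) = -6.083
δ_B = -6.083 / 0.250 = -24.33‰

-24.3‰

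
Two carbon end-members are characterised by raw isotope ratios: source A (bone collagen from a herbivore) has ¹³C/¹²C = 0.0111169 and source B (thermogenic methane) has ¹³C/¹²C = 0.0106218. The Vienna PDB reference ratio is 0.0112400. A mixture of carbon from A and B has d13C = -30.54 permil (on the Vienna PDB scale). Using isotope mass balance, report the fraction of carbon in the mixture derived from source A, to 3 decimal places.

0.555

δ_A = (0.0111169/0.0112400 − 1)×1000 = (0.989048 − 1)×1000 = -10.952 permil
δ_B = (0.0106218/0.0112400 − 1)×1000 = (0.945000 − 1)×1000 = -55.000 permil
f_A = (δ_mix − δ_B)/(δ_A − δ_B) = (-30.54 − (-55.000))/(-10.952 − (-55.000))
f_A = 24.460 / 44.048 = 0.5553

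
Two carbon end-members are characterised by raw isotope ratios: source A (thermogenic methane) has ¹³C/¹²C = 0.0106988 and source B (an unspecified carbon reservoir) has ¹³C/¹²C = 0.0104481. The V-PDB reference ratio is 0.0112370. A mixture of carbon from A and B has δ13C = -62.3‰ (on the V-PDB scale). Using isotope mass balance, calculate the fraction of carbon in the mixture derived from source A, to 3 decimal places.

δ_A = (0.0106988/0.0112370 − 1)×1000 = (0.952105 − 1)×1000 = -47.895‰
δ_B = (0.0104481/0.0112370 − 1)×1000 = (0.929794 − 1)×1000 = -70.206‰
f_A = (δ_mix − δ_B)/(δ_A − δ_B) = (-62.3 − (-70.206))/(-47.895 − (-70.206))
f_A = 7.906 / 22.310 = 0.3543

0.354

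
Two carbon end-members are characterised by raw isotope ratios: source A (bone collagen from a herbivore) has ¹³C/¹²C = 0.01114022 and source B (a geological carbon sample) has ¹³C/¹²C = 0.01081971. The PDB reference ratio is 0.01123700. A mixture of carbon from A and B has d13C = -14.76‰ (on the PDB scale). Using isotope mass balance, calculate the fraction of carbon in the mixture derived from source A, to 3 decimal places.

0.784

δ_A = (0.01114022/0.01123700 − 1)×1000 = (0.991387 − 1)×1000 = -8.613‰
δ_B = (0.01081971/0.01123700 − 1)×1000 = (0.962865 − 1)×1000 = -37.135‰
f_A = (δ_mix − δ_B)/(δ_A − δ_B) = (-14.76 − (-37.135))/(-8.613 − (-37.135))
f_A = 22.375 / 28.523 = 0.7845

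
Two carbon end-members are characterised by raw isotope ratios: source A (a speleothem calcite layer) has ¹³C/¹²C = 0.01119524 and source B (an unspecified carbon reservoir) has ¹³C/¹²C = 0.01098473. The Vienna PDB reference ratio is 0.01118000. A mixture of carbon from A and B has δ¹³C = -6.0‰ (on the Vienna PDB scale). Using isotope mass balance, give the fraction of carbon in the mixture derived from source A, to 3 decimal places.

0.609

δ_A = (0.01119524/0.01118000 − 1)×1000 = (1.001363 − 1)×1000 = 1.363‰
δ_B = (0.01098473/0.01118000 − 1)×1000 = (0.982534 − 1)×1000 = -17.466‰
f_A = (δ_mix − δ_B)/(δ_A − δ_B) = (-6.0 − (-17.466))/(1.363 − (-17.466))
f_A = 11.466 / 18.829 = 0.6089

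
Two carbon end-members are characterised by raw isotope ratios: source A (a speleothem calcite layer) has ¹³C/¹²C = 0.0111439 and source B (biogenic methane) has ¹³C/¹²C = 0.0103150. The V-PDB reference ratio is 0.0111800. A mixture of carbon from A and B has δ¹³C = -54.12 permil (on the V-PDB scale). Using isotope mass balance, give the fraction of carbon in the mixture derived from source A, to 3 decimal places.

δ_A = (0.0111439/0.0111800 − 1)×1000 = (0.996771 − 1)×1000 = -3.229 permil
δ_B = (0.0103150/0.0111800 − 1)×1000 = (0.922630 − 1)×1000 = -77.370 permil
f_A = (δ_mix − δ_B)/(δ_A − δ_B) = (-54.12 − (-77.370))/(-3.229 − (-77.370))
f_A = 23.250 / 74.141 = 0.3136

0.314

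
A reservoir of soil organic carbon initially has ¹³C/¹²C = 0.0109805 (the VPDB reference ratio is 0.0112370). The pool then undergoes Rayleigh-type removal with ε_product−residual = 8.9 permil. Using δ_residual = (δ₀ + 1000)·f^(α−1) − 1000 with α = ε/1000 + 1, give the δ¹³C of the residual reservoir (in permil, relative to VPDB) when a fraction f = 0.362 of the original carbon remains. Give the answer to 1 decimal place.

-31.6 permil

δ₀ = (0.0109805/0.0112370 − 1)×1000 = (0.977174 − 1)×1000 = -22.826 permil
α − 1 = ε/1000 = 0.0089
f^(α−1) = 0.362^(0.0089) = 0.990997
δ_res = (-22.826 + 1000) × 0.990997 − 1000 = 968.377 − 1000 = -31.62 permil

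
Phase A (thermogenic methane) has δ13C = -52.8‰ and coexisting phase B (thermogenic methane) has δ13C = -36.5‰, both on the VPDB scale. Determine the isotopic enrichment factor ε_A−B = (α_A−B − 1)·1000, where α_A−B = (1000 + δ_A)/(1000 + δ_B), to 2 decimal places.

α_A−B = (1000 + -52.8) / (1000 + -36.5) = 947.2 / 963.5 = 0.983083
ε_A−B = (0.983083 − 1) × 1000 = -16.917‰
(The approximation ε ≈ δ_A − δ_B would give -16.3‰.)

-16.92‰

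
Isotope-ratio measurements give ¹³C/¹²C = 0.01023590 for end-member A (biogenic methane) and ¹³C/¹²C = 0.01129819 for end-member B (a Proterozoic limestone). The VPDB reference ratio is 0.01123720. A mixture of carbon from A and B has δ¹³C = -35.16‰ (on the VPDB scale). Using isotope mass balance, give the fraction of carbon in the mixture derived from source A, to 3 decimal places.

δ_A = (0.01023590/0.01123720 − 1)×1000 = (0.910894 − 1)×1000 = -89.106‰
δ_B = (0.01129819/0.01123720 − 1)×1000 = (1.005428 − 1)×1000 = 5.428‰
f_A = (δ_mix − δ_B)/(δ_A − δ_B) = (-35.16 − (5.428))/(-89.106 − (5.428))
f_A = -40.588 / -94.533 = 0.4293

0.429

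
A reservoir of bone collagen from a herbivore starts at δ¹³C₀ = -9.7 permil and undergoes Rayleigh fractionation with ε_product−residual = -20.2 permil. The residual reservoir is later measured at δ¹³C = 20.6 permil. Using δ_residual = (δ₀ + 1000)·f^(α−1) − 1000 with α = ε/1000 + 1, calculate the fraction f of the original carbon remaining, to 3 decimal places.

0.225

α − 1 = ε/1000 = -0.0202
(δ_res + 1000)/(δ₀ + 1000) = (20.6 + 1000)/(-9.7 + 1000) = 1020.6/990.3 = 1.030597
f = 1.030597^(1/-0.0202) = exp(ln(1.030597)/-0.0202) = exp(0.03014/-0.0202)
f = exp(-1.4920) = 0.2249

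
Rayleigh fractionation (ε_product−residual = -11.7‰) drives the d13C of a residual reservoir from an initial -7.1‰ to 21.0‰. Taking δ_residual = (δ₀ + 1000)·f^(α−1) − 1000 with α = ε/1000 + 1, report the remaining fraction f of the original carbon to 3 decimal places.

α − 1 = ε/1000 = -0.0117
(δ_res + 1000)/(δ₀ + 1000) = (21.0 + 1000)/(-7.1 + 1000) = 1021.0/992.9 = 1.028301
f = 1.028301^(1/-0.0117) = exp(ln(1.028301)/-0.0117) = exp(0.02791/-0.0117)
f = exp(-2.3853) = 0.0921

0.092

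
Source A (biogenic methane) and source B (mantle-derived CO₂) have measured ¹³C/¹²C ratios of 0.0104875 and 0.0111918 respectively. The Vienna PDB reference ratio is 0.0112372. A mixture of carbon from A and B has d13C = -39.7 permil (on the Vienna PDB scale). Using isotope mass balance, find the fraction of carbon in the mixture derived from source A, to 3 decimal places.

δ_A = (0.0104875/0.0112372 − 1)×1000 = (0.933284 − 1)×1000 = -66.716 permil
δ_B = (0.0111918/0.0112372 − 1)×1000 = (0.995960 − 1)×1000 = -4.040 permil
f_A = (δ_mix − δ_B)/(δ_A − δ_B) = (-39.7 − (-4.040))/(-66.716 − (-4.040))
f_A = -35.660 / -62.676 = 0.5690

0.569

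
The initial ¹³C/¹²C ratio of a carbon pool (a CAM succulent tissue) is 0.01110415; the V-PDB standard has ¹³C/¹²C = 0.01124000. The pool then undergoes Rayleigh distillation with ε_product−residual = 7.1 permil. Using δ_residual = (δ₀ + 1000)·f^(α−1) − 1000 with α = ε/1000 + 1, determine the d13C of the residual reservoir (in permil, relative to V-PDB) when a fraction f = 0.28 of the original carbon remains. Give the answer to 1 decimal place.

δ₀ = (0.01110415/0.01124000 − 1)×1000 = (0.987914 − 1)×1000 = -12.086 permil
α − 1 = ε/1000 = 0.0071
f^(α−1) = 0.28^(0.0071) = 0.991003
δ_res = (-12.086 + 1000) × 0.991003 − 1000 = 979.025 − 1000 = -20.97 permil

-21.0 permil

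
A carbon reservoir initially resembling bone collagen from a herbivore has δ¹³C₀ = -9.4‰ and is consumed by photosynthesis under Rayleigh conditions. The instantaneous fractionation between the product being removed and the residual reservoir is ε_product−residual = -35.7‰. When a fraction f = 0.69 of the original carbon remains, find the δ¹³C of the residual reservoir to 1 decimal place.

Rayleigh residual: δ_res = (δ₀ + 1000)·f^(α−1) − 1000
α = ε/1000 + 1 = 0.96430, so α − 1 = -0.03570
f^(α−1) = 0.69^(-0.03570) = 1.013335
δ_res = (-9.4 + 1000) × 1.013335 − 1000 = 1003.810 − 1000 = 3.81‰

3.8‰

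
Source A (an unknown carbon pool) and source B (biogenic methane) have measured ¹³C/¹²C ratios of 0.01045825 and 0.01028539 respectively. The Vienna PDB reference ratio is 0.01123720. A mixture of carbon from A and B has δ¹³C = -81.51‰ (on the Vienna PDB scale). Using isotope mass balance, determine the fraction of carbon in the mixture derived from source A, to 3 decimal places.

δ_A = (0.01045825/0.01123720 − 1)×1000 = (0.930681 − 1)×1000 = -69.319‰
δ_B = (0.01028539/0.01123720 − 1)×1000 = (0.915298 − 1)×1000 = -84.702‰
f_A = (δ_mix − δ_B)/(δ_A − δ_B) = (-81.51 − (-84.702))/(-69.319 − (-84.702))
f_A = 3.192 / 15.383 = 0.2075

0.207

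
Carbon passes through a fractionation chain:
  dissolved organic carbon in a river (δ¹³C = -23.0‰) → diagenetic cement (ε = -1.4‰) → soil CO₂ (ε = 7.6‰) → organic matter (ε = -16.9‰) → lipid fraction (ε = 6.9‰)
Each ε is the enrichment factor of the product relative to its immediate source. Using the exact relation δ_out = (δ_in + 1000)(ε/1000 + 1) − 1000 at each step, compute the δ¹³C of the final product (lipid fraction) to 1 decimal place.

-26.9‰

step 1: δ = (-23.00 + 1000)·(-1.4/1000 + 1) − 1000 = -24.37‰
step 2: δ = (-24.37 + 1000)·(7.6/1000 + 1) − 1000 = -16.95‰
step 3: δ = (-16.95 + 1000)·(-16.9/1000 + 1) − 1000 = -33.57‰
step 4: δ = (-33.57 + 1000)·(6.9/1000 + 1) − 1000 = -26.90‰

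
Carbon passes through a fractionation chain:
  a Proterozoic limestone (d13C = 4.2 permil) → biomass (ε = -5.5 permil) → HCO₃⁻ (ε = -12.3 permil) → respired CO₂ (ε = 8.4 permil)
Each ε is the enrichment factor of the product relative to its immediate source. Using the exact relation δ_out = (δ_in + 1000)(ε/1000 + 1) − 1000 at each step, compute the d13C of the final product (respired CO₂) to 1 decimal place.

-5.3 permil

step 1: δ = (4.20 + 1000)·(-5.5/1000 + 1) − 1000 = -1.32 permil
step 2: δ = (-1.32 + 1000)·(-12.3/1000 + 1) − 1000 = -13.61 permil
step 3: δ = (-13.61 + 1000)·(8.4/1000 + 1) − 1000 = -5.32 permil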